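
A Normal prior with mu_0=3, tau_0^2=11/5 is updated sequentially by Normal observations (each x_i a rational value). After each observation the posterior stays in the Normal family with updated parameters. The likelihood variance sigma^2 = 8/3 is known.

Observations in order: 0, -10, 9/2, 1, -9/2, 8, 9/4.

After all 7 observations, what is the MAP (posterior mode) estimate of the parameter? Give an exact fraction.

645/1084

obs 1: x=0 → posterior Normal(120/73, 88/73)
obs 2: x=-10 → posterior Normal(-105/53, 44/53)
obs 3: x=9/2 → posterior Normal(-123/278, 88/139)
obs 4: x=1 → posterior Normal(-57/344, 22/43)
obs 5: x=-9/2 → posterior Normal(-177/205, 88/205)
obs 6: x=8 → posterior Normal(87/238, 44/119)
obs 7: x=9/4 → posterior Normal(645/1084, 88/271)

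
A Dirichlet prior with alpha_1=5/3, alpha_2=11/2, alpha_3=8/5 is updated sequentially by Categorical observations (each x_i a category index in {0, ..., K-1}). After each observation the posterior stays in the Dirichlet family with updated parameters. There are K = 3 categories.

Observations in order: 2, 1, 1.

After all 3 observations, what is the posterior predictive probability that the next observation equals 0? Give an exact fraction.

50/353

obs 1: x=2 → posterior Dirichlet(5/3, 11/2, 13/5)
obs 2: x=1 → posterior Dirichlet(5/3, 13/2, 13/5)
obs 3: x=1 → posterior Dirichlet(5/3, 15/2, 13/5)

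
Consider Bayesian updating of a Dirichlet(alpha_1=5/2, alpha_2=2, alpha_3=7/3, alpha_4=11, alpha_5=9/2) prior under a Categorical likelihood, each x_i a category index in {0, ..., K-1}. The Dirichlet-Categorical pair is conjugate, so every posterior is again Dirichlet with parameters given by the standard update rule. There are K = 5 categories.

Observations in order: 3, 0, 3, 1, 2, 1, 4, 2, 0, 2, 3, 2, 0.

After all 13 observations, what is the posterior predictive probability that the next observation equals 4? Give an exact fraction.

obs 1: x=3 → posterior Dirichlet(5/2, 2, 7/3, 12, 9/2)
obs 2: x=0 → posterior Dirichlet(7/2, 2, 7/3, 12, 9/2)
obs 3: x=3 → posterior Dirichlet(7/2, 2, 7/3, 13, 9/2)
obs 4: x=1 → posterior Dirichlet(7/2, 3, 7/3, 13, 9/2)
obs 5: x=2 → posterior Dirichlet(7/2, 3, 10/3, 13, 9/2)
obs 6: x=1 → posterior Dirichlet(7/2, 4, 10/3, 13, 9/2)
obs 7: x=4 → posterior Dirichlet(7/2, 4, 10/3, 13, 11/2)
obs 8: x=2 → posterior Dirichlet(7/2, 4, 13/3, 13, 11/2)
obs 9: x=0 → posterior Dirichlet(9/2, 4, 13/3, 13, 11/2)
obs 10: x=2 → posterior Dirichlet(9/2, 4, 16/3, 13, 11/2)
obs 11: x=3 → posterior Dirichlet(9/2, 4, 16/3, 14, 11/2)
obs 12: x=2 → posterior Dirichlet(9/2, 4, 19/3, 14, 11/2)
obs 13: x=0 → posterior Dirichlet(11/2, 4, 19/3, 14, 11/2)

33/212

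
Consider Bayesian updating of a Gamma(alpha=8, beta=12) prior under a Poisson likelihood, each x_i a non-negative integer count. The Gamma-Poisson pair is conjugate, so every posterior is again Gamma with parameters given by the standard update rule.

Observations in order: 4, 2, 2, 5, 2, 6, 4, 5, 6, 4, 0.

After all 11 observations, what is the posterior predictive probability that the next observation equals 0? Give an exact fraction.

obs 1: x=4 → posterior Gamma(12, 13)
obs 2: x=2 → posterior Gamma(14, 14)
obs 3: x=2 → posterior Gamma(16, 15)
obs 4: x=5 → posterior Gamma(21, 16)
obs 5: x=2 → posterior Gamma(23, 17)
obs 6: x=6 → posterior Gamma(29, 18)
obs 7: x=4 → posterior Gamma(33, 19)
obs 8: x=5 → posterior Gamma(38, 20)
obs 9: x=6 → posterior Gamma(44, 21)
obs 10: x=4 → posterior Gamma(48, 22)
obs 11: x=0 → posterior Gamma(48, 23)

230640796319223839361986981083444028527480075343400946297318327681/1778851122450430889808135593631174089945225899275983120948501938176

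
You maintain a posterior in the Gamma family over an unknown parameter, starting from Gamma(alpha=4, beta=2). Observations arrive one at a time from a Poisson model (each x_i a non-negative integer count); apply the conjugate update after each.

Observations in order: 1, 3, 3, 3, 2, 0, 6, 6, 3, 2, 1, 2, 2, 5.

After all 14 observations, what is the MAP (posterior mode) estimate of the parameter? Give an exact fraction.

obs 1: x=1 → posterior Gamma(5, 3)
obs 2: x=3 → posterior Gamma(8, 4)
obs 3: x=3 → posterior Gamma(11, 5)
obs 4: x=3 → posterior Gamma(14, 6)
obs 5: x=2 → posterior Gamma(16, 7)
obs 6: x=0 → posterior Gamma(16, 8)
obs 7: x=6 → posterior Gamma(22, 9)
obs 8: x=6 → posterior Gamma(28, 10)
obs 9: x=3 → posterior Gamma(31, 11)
obs 10: x=2 → posterior Gamma(33, 12)
obs 11: x=1 → posterior Gamma(34, 13)
obs 12: x=2 → posterior Gamma(36, 14)
obs 13: x=2 → posterior Gamma(38, 15)
obs 14: x=5 → posterior Gamma(43, 16)

21/8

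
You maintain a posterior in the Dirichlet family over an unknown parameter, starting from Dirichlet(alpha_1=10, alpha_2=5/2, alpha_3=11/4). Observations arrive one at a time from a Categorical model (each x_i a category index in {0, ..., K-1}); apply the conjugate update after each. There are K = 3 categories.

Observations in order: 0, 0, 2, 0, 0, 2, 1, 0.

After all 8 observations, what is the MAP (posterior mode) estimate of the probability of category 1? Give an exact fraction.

10/81

obs 1: x=0 → posterior Dirichlet(11, 5/2, 11/4)
obs 2: x=0 → posterior Dirichlet(12, 5/2, 11/4)
obs 3: x=2 → posterior Dirichlet(12, 5/2, 15/4)
obs 4: x=0 → posterior Dirichlet(13, 5/2, 15/4)
obs 5: x=0 → posterior Dirichlet(14, 5/2, 15/4)
obs 6: x=2 → posterior Dirichlet(14, 5/2, 19/4)
obs 7: x=1 → posterior Dirichlet(14, 7/2, 19/4)
obs 8: x=0 → posterior Dirichlet(15, 7/2, 19/4)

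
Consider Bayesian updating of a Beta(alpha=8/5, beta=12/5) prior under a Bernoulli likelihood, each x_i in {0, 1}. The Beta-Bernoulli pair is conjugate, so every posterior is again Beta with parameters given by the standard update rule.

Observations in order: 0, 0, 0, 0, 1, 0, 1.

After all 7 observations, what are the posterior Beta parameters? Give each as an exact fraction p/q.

obs 1: x=0 → posterior Beta(8/5, 17/5)
obs 2: x=0 → posterior Beta(8/5, 22/5)
obs 3: x=0 → posterior Beta(8/5, 27/5)
obs 4: x=0 → posterior Beta(8/5, 32/5)
obs 5: x=1 → posterior Beta(13/5, 32/5)
obs 6: x=0 → posterior Beta(13/5, 37/5)
obs 7: x=1 → posterior Beta(18/5, 37/5)

alpha=18/5, beta=37/5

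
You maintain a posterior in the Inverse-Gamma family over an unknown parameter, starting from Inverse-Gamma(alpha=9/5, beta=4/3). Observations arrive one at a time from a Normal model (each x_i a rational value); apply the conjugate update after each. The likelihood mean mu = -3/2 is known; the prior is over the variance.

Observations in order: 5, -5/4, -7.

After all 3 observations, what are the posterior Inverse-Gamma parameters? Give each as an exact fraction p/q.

alpha=33/10, beta=3611/96

obs 1: x=5 → posterior Inverse-Gamma(23/10, 539/24)
obs 2: x=-5/4 → posterior Inverse-Gamma(14/5, 2159/96)
obs 3: x=-7 → posterior Inverse-Gamma(33/10, 3611/96)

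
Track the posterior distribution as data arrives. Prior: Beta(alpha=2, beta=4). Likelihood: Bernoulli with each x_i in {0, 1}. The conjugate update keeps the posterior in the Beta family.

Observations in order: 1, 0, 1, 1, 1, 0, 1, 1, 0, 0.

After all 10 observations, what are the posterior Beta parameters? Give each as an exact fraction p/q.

alpha=8, beta=8

obs 1: x=1 → posterior Beta(3, 4)
obs 2: x=0 → posterior Beta(3, 5)
obs 3: x=1 → posterior Beta(4, 5)
obs 4: x=1 → posterior Beta(5, 5)
obs 5: x=1 → posterior Beta(6, 5)
obs 6: x=0 → posterior Beta(6, 6)
obs 7: x=1 → posterior Beta(7, 6)
obs 8: x=1 → posterior Beta(8, 6)
obs 9: x=0 → posterior Beta(8, 7)
obs 10: x=0 → posterior Beta(8, 8)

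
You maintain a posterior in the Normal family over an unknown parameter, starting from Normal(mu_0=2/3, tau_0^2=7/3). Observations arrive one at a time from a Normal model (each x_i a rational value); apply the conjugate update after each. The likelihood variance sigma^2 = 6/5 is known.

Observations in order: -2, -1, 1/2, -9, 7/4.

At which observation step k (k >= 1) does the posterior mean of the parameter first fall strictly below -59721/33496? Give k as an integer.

obs 1: x=-2 → posterior Normal(-58/53, 42/53)
obs 2: x=-1 → posterior Normal(-93/88, 21/44)
obs 3: x=1/2 → posterior Normal(-151/246, 14/41)
obs 4: x=-9 → posterior Normal(-781/316, 21/79)
obs 5: x=7/4 → posterior Normal(-1317/772, 42/193)

k = 4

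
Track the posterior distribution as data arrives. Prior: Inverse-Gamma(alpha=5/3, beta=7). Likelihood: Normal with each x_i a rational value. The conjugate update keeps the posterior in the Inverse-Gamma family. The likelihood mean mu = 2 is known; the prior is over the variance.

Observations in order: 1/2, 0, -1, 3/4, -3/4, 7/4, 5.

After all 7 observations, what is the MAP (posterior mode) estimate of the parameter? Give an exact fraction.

obs 1: x=1/2 → posterior Inverse-Gamma(13/6, 65/8)
obs 2: x=0 → posterior Inverse-Gamma(8/3, 81/8)
obs 3: x=-1 → posterior Inverse-Gamma(19/6, 117/8)
obs 4: x=3/4 → posterior Inverse-Gamma(11/3, 493/32)
obs 5: x=-3/4 → posterior Inverse-Gamma(25/6, 307/16)
obs 6: x=7/4 → posterior Inverse-Gamma(14/3, 615/32)
obs 7: x=5 → posterior Inverse-Gamma(31/6, 759/32)

2277/592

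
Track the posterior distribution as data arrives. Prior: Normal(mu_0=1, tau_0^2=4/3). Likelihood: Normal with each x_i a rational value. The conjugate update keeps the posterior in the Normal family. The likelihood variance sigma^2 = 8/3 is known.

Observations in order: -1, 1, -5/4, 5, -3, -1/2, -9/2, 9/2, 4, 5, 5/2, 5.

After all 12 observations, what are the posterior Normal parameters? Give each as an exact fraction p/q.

obs 1: x=-1 → posterior Normal(1/3, 8/9)
obs 2: x=1 → posterior Normal(1/2, 2/3)
obs 3: x=-5/4 → posterior Normal(3/20, 8/15)
obs 4: x=5 → posterior Normal(23/24, 4/9)
obs 5: x=-3 → posterior Normal(11/28, 8/21)
obs 6: x=-1/2 → posterior Normal(9/32, 1/3)
obs 7: x=-9/2 → posterior Normal(-1/4, 8/27)
obs 8: x=9/2 → posterior Normal(9/40, 4/15)
obs 9: x=4 → posterior Normal(25/44, 8/33)
obs 10: x=5 → posterior Normal(15/16, 2/9)
obs 11: x=5/2 → posterior Normal(55/52, 8/39)
obs 12: x=5 → posterior Normal(75/56, 4/21)

mu_0=75/56, tau_0^2=4/21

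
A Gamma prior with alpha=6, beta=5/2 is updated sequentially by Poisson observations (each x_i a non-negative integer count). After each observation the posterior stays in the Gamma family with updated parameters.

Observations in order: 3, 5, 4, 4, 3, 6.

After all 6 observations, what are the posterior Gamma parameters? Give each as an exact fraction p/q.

obs 1: x=3 → posterior Gamma(9, 7/2)
obs 2: x=5 → posterior Gamma(14, 9/2)
obs 3: x=4 → posterior Gamma(18, 11/2)
obs 4: x=4 → posterior Gamma(22, 13/2)
obs 5: x=3 → posterior Gamma(25, 15/2)
obs 6: x=6 → posterior Gamma(31, 17/2)

alpha=31, beta=17/2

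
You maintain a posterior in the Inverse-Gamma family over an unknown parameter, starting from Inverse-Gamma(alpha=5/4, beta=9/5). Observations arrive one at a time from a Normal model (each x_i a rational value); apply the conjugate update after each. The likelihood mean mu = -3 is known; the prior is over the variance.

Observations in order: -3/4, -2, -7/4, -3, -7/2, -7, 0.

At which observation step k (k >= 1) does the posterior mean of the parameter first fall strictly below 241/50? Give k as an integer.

k = 2

obs 1: x=-3/4 → posterior Inverse-Gamma(7/4, 693/160)
obs 2: x=-2 → posterior Inverse-Gamma(9/4, 773/160)
obs 3: x=-7/4 → posterior Inverse-Gamma(11/4, 449/80)
obs 4: x=-3 → posterior Inverse-Gamma(13/4, 449/80)
obs 5: x=-7/2 → posterior Inverse-Gamma(15/4, 459/80)
obs 6: x=-7 → posterior Inverse-Gamma(17/4, 1099/80)
obs 7: x=0 → posterior Inverse-Gamma(19/4, 1459/80)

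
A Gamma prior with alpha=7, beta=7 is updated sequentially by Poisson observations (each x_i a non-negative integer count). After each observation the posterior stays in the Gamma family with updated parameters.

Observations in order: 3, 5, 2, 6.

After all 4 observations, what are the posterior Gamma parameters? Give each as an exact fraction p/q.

obs 1: x=3 → posterior Gamma(10, 8)
obs 2: x=5 → posterior Gamma(15, 9)
obs 3: x=2 → posterior Gamma(17, 10)
obs 4: x=6 → posterior Gamma(23, 11)

alpha=23, beta=11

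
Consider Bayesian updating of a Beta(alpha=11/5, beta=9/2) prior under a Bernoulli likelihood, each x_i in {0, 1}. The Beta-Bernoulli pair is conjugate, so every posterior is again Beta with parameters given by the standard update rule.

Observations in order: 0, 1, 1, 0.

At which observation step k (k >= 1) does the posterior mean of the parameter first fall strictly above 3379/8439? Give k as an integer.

obs 1: x=0 → posterior Beta(11/5, 11/2)
obs 2: x=1 → posterior Beta(16/5, 11/2)
obs 3: x=1 → posterior Beta(21/5, 11/2)
obs 4: x=0 → posterior Beta(21/5, 13/2)

k = 3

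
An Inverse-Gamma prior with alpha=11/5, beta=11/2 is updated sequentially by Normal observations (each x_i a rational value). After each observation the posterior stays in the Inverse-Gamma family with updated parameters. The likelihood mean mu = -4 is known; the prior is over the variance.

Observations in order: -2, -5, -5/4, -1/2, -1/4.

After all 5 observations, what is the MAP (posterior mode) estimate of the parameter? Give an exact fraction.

obs 1: x=-2 → posterior Inverse-Gamma(27/10, 15/2)
obs 2: x=-5 → posterior Inverse-Gamma(16/5, 8)
obs 3: x=-5/4 → posterior Inverse-Gamma(37/10, 377/32)
obs 4: x=-1/2 → posterior Inverse-Gamma(21/5, 573/32)
obs 5: x=-1/4 → posterior Inverse-Gamma(47/10, 399/16)

35/8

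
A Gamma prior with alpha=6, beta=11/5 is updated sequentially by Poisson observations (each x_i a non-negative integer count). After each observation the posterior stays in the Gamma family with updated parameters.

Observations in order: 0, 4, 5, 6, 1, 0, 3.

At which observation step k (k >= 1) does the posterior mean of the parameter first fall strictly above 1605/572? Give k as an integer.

k = 3

obs 1: x=0 → posterior Gamma(6, 16/5)
obs 2: x=4 → posterior Gamma(10, 21/5)
obs 3: x=5 → posterior Gamma(15, 26/5)
obs 4: x=6 → posterior Gamma(21, 31/5)
obs 5: x=1 → posterior Gamma(22, 36/5)
obs 6: x=0 → posterior Gamma(22, 41/5)
obs 7: x=3 → posterior Gamma(25, 46/5)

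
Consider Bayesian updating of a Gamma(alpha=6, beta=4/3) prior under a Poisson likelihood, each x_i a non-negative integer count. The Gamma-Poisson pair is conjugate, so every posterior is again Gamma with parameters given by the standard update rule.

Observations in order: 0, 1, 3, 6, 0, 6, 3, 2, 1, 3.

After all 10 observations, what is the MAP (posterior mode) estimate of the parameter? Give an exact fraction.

45/17

obs 1: x=0 → posterior Gamma(6, 7/3)
obs 2: x=1 → posterior Gamma(7, 10/3)
obs 3: x=3 → posterior Gamma(10, 13/3)
obs 4: x=6 → posterior Gamma(16, 16/3)
obs 5: x=0 → posterior Gamma(16, 19/3)
obs 6: x=6 → posterior Gamma(22, 22/3)
obs 7: x=3 → posterior Gamma(25, 25/3)
obs 8: x=2 → posterior Gamma(27, 28/3)
obs 9: x=1 → posterior Gamma(28, 31/3)
obs 10: x=3 → posterior Gamma(31, 34/3)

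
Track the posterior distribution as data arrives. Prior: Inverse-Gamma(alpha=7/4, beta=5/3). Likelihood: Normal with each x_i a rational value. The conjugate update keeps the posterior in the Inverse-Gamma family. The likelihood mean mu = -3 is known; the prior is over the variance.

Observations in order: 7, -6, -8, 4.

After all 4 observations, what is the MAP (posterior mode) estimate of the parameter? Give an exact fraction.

1118/57

obs 1: x=7 → posterior Inverse-Gamma(9/4, 155/3)
obs 2: x=-6 → posterior Inverse-Gamma(11/4, 337/6)
obs 3: x=-8 → posterior Inverse-Gamma(13/4, 206/3)
obs 4: x=4 → posterior Inverse-Gamma(15/4, 559/6)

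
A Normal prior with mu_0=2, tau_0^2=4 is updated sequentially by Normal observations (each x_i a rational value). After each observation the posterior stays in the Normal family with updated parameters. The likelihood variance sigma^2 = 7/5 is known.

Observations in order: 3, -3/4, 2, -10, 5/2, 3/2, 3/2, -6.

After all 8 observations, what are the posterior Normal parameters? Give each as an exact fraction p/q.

mu_0=-111/167, tau_0^2=28/167

obs 1: x=3 → posterior Normal(74/27, 28/27)
obs 2: x=-3/4 → posterior Normal(59/47, 28/47)
obs 3: x=2 → posterior Normal(99/67, 28/67)
obs 4: x=-10 → posterior Normal(-101/87, 28/87)
obs 5: x=5/2 → posterior Normal(-51/107, 28/107)
obs 6: x=3/2 → posterior Normal(-21/127, 28/127)
obs 7: x=3/2 → posterior Normal(3/49, 4/21)
obs 8: x=-6 → posterior Normal(-111/167, 28/167)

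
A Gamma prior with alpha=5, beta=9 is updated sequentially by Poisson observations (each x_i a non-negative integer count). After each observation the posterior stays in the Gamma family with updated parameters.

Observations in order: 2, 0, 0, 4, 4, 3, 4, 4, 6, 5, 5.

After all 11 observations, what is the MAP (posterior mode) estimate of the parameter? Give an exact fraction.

obs 1: x=2 → posterior Gamma(7, 10)
obs 2: x=0 → posterior Gamma(7, 11)
obs 3: x=0 → posterior Gamma(7, 12)
obs 4: x=4 → posterior Gamma(11, 13)
obs 5: x=4 → posterior Gamma(15, 14)
obs 6: x=3 → posterior Gamma(18, 15)
obs 7: x=4 → posterior Gamma(22, 16)
obs 8: x=4 → posterior Gamma(26, 17)
obs 9: x=6 → posterior Gamma(32, 18)
obs 10: x=5 → posterior Gamma(37, 19)
obs 11: x=5 → posterior Gamma(42, 20)

41/20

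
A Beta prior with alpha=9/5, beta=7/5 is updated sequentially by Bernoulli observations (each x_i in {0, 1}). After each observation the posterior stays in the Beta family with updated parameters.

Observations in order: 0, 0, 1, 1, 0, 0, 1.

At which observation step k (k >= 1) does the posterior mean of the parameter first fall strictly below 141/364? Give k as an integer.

k = 2

obs 1: x=0 → posterior Beta(9/5, 12/5)
obs 2: x=0 → posterior Beta(9/5, 17/5)
obs 3: x=1 → posterior Beta(14/5, 17/5)
obs 4: x=1 → posterior Beta(19/5, 17/5)
obs 5: x=0 → posterior Beta(19/5, 22/5)
obs 6: x=0 → posterior Beta(19/5, 27/5)
obs 7: x=1 → posterior Beta(24/5, 27/5)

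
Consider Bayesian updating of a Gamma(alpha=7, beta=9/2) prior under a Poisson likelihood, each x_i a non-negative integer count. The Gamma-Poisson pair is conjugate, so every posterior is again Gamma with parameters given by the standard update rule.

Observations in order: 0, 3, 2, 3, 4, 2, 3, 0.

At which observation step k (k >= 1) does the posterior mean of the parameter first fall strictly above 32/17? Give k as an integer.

obs 1: x=0 → posterior Gamma(7, 11/2)
obs 2: x=3 → posterior Gamma(10, 13/2)
obs 3: x=2 → posterior Gamma(12, 15/2)
obs 4: x=3 → posterior Gamma(15, 17/2)
obs 5: x=4 → posterior Gamma(19, 19/2)
obs 6: x=2 → posterior Gamma(21, 21/2)
obs 7: x=3 → posterior Gamma(24, 23/2)
obs 8: x=0 → posterior Gamma(24, 25/2)

k = 5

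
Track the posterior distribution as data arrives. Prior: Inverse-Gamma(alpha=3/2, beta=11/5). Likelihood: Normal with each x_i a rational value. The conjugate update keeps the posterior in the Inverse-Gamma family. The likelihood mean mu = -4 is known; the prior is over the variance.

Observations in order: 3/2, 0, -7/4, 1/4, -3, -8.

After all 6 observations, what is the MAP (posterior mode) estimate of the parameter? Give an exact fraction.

obs 1: x=3/2 → posterior Inverse-Gamma(2, 693/40)
obs 2: x=0 → posterior Inverse-Gamma(5/2, 1013/40)
obs 3: x=-7/4 → posterior Inverse-Gamma(3, 4457/160)
obs 4: x=1/4 → posterior Inverse-Gamma(7/2, 2951/80)
obs 5: x=-3 → posterior Inverse-Gamma(4, 2991/80)
obs 6: x=-8 → posterior Inverse-Gamma(9/2, 3631/80)

3631/440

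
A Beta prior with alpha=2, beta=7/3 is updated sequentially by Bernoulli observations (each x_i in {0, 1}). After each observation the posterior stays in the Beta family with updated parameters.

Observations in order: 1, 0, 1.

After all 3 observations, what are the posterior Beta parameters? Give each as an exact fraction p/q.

obs 1: x=1 → posterior Beta(3, 7/3)
obs 2: x=0 → posterior Beta(3, 10/3)
obs 3: x=1 → posterior Beta(4, 10/3)

alpha=4, beta=10/3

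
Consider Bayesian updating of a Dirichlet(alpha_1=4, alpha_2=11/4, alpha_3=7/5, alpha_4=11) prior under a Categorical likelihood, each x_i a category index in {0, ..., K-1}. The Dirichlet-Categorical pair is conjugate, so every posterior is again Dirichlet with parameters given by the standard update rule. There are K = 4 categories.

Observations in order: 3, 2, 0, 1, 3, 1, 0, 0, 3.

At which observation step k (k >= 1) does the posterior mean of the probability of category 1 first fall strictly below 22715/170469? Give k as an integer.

k = 2

obs 1: x=3 → posterior Dirichlet(4, 11/4, 7/5, 12)
obs 2: x=2 → posterior Dirichlet(4, 11/4, 12/5, 12)
obs 3: x=0 → posterior Dirichlet(5, 11/4, 12/5, 12)
obs 4: x=1 → posterior Dirichlet(5, 15/4, 12/5, 12)
obs 5: x=3 → posterior Dirichlet(5, 15/4, 12/5, 13)
obs 6: x=1 → posterior Dirichlet(5, 19/4, 12/5, 13)
obs 7: x=0 → posterior Dirichlet(6, 19/4, 12/5, 13)
obs 8: x=0 → posterior Dirichlet(7, 19/4, 12/5, 13)
obs 9: x=3 → posterior Dirichlet(7, 19/4, 12/5, 14)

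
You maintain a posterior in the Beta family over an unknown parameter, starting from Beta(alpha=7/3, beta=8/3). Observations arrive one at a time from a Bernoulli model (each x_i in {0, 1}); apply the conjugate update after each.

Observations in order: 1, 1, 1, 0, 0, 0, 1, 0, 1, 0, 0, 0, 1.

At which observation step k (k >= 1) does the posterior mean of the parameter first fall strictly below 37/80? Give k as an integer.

k = 11

obs 1: x=1 → posterior Beta(10/3, 8/3)
obs 2: x=1 → posterior Beta(13/3, 8/3)
obs 3: x=1 → posterior Beta(16/3, 8/3)
obs 4: x=0 → posterior Beta(16/3, 11/3)
obs 5: x=0 → posterior Beta(16/3, 14/3)
obs 6: x=0 → posterior Beta(16/3, 17/3)
obs 7: x=1 → posterior Beta(19/3, 17/3)
obs 8: x=0 → posterior Beta(19/3, 20/3)
obs 9: x=1 → posterior Beta(22/3, 20/3)
obs 10: x=0 → posterior Beta(22/3, 23/3)
obs 11: x=0 → posterior Beta(22/3, 26/3)
obs 12: x=0 → posterior Beta(22/3, 29/3)
obs 13: x=1 → posterior Beta(25/3, 29/3)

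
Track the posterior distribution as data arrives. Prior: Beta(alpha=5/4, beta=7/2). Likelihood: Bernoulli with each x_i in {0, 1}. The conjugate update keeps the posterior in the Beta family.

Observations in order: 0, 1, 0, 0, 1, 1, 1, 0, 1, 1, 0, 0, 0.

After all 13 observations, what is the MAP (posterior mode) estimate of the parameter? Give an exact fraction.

25/63

obs 1: x=0 → posterior Beta(5/4, 9/2)
obs 2: x=1 → posterior Beta(9/4, 9/2)
obs 3: x=0 → posterior Beta(9/4, 11/2)
obs 4: x=0 → posterior Beta(9/4, 13/2)
obs 5: x=1 → posterior Beta(13/4, 13/2)
obs 6: x=1 → posterior Beta(17/4, 13/2)
obs 7: x=1 → posterior Beta(21/4, 13/2)
obs 8: x=0 → posterior Beta(21/4, 15/2)
obs 9: x=1 → posterior Beta(25/4, 15/2)
obs 10: x=1 → posterior Beta(29/4, 15/2)
obs 11: x=0 → posterior Beta(29/4, 17/2)
obs 12: x=0 → posterior Beta(29/4, 19/2)
obs 13: x=0 → posterior Beta(29/4, 21/2)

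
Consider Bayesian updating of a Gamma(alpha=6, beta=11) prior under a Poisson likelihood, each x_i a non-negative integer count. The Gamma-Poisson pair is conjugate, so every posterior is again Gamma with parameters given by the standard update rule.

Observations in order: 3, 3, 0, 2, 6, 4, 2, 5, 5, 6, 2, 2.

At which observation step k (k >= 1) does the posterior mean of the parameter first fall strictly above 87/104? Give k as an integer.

obs 1: x=3 → posterior Gamma(9, 12)
obs 2: x=3 → posterior Gamma(12, 13)
obs 3: x=0 → posterior Gamma(12, 14)
obs 4: x=2 → posterior Gamma(14, 15)
obs 5: x=6 → posterior Gamma(20, 16)
obs 6: x=4 → posterior Gamma(24, 17)
obs 7: x=2 → posterior Gamma(26, 18)
obs 8: x=5 → posterior Gamma(31, 19)
obs 9: x=5 → posterior Gamma(36, 20)
obs 10: x=6 → posterior Gamma(42, 21)
obs 11: x=2 → posterior Gamma(44, 22)
obs 12: x=2 → posterior Gamma(46, 23)

k = 2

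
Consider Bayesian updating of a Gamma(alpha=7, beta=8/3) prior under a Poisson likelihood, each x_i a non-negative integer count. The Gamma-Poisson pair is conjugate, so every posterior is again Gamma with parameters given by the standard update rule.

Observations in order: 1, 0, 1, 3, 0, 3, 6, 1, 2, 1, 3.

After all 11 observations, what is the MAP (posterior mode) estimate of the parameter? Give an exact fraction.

81/41

obs 1: x=1 → posterior Gamma(8, 11/3)
obs 2: x=0 → posterior Gamma(8, 14/3)
obs 3: x=1 → posterior Gamma(9, 17/3)
obs 4: x=3 → posterior Gamma(12, 20/3)
obs 5: x=0 → posterior Gamma(12, 23/3)
obs 6: x=3 → posterior Gamma(15, 26/3)
obs 7: x=6 → posterior Gamma(21, 29/3)
obs 8: x=1 → posterior Gamma(22, 32/3)
obs 9: x=2 → posterior Gamma(24, 35/3)
obs 10: x=1 → posterior Gamma(25, 38/3)
obs 11: x=3 → posterior Gamma(28, 41/3)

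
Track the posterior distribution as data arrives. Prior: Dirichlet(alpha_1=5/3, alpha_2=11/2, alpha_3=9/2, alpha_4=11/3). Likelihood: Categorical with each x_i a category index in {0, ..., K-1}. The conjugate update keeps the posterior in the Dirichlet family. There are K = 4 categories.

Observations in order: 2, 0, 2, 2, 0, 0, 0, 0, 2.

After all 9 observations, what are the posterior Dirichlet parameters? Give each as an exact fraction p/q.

obs 1: x=2 → posterior Dirichlet(5/3, 11/2, 11/2, 11/3)
obs 2: x=0 → posterior Dirichlet(8/3, 11/2, 11/2, 11/3)
obs 3: x=2 → posterior Dirichlet(8/3, 11/2, 13/2, 11/3)
obs 4: x=2 → posterior Dirichlet(8/3, 11/2, 15/2, 11/3)
obs 5: x=0 → posterior Dirichlet(11/3, 11/2, 15/2, 11/3)
obs 6: x=0 → posterior Dirichlet(14/3, 11/2, 15/2, 11/3)
obs 7: x=0 → posterior Dirichlet(17/3, 11/2, 15/2, 11/3)
obs 8: x=0 → posterior Dirichlet(20/3, 11/2, 15/2, 11/3)
obs 9: x=2 → posterior Dirichlet(20/3, 11/2, 17/2, 11/3)

alpha_1=20/3, alpha_2=11/2, alpha_3=17/2, alpha_4=11/3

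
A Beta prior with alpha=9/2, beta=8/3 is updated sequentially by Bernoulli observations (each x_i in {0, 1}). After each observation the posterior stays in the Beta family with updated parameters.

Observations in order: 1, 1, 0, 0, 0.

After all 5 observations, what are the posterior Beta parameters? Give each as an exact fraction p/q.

alpha=13/2, beta=17/3

obs 1: x=1 → posterior Beta(11/2, 8/3)
obs 2: x=1 → posterior Beta(13/2, 8/3)
obs 3: x=0 → posterior Beta(13/2, 11/3)
obs 4: x=0 → posterior Beta(13/2, 14/3)
obs 5: x=0 → posterior Beta(13/2, 17/3)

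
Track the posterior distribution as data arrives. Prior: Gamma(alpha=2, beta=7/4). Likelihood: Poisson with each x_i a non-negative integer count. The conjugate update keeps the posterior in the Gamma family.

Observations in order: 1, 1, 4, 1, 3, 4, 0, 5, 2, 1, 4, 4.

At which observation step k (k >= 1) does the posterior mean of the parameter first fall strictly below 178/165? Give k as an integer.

obs 1: x=1 → posterior Gamma(3, 11/4)
obs 2: x=1 → posterior Gamma(4, 15/4)
obs 3: x=4 → posterior Gamma(8, 19/4)
obs 4: x=1 → posterior Gamma(9, 23/4)
obs 5: x=3 → posterior Gamma(12, 27/4)
obs 6: x=4 → posterior Gamma(16, 31/4)
obs 7: x=0 → posterior Gamma(16, 35/4)
obs 8: x=5 → posterior Gamma(21, 39/4)
obs 9: x=2 → posterior Gamma(23, 43/4)
obs 10: x=1 → posterior Gamma(24, 47/4)
obs 11: x=4 → posterior Gamma(28, 51/4)
obs 12: x=4 → posterior Gamma(32, 55/4)

k = 2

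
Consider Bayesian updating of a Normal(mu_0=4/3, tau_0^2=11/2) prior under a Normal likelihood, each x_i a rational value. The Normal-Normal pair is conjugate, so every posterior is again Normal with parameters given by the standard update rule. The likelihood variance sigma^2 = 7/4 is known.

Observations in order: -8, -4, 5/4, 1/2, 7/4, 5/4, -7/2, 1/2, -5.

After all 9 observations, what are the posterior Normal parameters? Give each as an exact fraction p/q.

mu_0=-1957/1230, tau_0^2=77/410

obs 1: x=-8 → posterior Normal(-500/87, 77/58)
obs 2: x=-4 → posterior Normal(-764/153, 77/102)
obs 3: x=5/4 → posterior Normal(-1363/438, 77/146)
obs 4: x=1/2 → posterior Normal(-1297/570, 77/190)
obs 5: x=7/4 → posterior Normal(-41/27, 77/234)
obs 6: x=5/4 → posterior Normal(-901/834, 77/278)
obs 7: x=-7/2 → posterior Normal(-1363/966, 11/46)
obs 8: x=1/2 → posterior Normal(-1297/1098, 77/366)
obs 9: x=-5 → posterior Normal(-1957/1230, 77/410)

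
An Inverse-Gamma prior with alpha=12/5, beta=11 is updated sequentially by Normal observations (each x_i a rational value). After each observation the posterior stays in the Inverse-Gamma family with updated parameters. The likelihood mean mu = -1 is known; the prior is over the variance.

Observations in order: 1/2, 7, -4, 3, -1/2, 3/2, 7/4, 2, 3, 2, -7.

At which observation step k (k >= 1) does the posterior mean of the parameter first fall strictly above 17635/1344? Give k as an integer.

obs 1: x=1/2 → posterior Inverse-Gamma(29/10, 97/8)
obs 2: x=7 → posterior Inverse-Gamma(17/5, 353/8)
obs 3: x=-4 → posterior Inverse-Gamma(39/10, 389/8)
obs 4: x=3 → posterior Inverse-Gamma(22/5, 453/8)
obs 5: x=-1/2 → posterior Inverse-Gamma(49/10, 227/4)
obs 6: x=3/2 → posterior Inverse-Gamma(27/5, 479/8)
obs 7: x=7/4 → posterior Inverse-Gamma(59/10, 2037/32)
obs 8: x=2 → posterior Inverse-Gamma(32/5, 2181/32)
obs 9: x=3 → posterior Inverse-Gamma(69/10, 2437/32)
obs 10: x=2 → posterior Inverse-Gamma(37/5, 2581/32)
obs 11: x=-7 → posterior Inverse-Gamma(79/10, 3157/32)

k = 2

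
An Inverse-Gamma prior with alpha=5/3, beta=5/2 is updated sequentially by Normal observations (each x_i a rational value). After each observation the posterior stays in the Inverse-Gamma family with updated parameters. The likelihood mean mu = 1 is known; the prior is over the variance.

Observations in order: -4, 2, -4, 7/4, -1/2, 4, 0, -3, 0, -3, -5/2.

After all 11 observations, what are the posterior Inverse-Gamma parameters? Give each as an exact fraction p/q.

obs 1: x=-4 → posterior Inverse-Gamma(13/6, 15)
obs 2: x=2 → posterior Inverse-Gamma(8/3, 31/2)
obs 3: x=-4 → posterior Inverse-Gamma(19/6, 28)
obs 4: x=7/4 → posterior Inverse-Gamma(11/3, 905/32)
obs 5: x=-1/2 → posterior Inverse-Gamma(25/6, 941/32)
obs 6: x=4 → posterior Inverse-Gamma(14/3, 1085/32)
obs 7: x=0 → posterior Inverse-Gamma(31/6, 1101/32)
obs 8: x=-3 → posterior Inverse-Gamma(17/3, 1357/32)
obs 9: x=0 → posterior Inverse-Gamma(37/6, 1373/32)
obs 10: x=-3 → posterior Inverse-Gamma(20/3, 1629/32)
obs 11: x=-5/2 → posterior Inverse-Gamma(43/6, 1825/32)

alpha=43/6, beta=1825/32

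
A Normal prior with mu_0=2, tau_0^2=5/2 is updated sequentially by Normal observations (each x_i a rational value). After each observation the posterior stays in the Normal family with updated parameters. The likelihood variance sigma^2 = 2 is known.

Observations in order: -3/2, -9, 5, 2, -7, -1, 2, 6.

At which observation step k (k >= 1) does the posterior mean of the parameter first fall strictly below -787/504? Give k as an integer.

obs 1: x=-3/2 → posterior Normal(1/18, 10/9)
obs 2: x=-9 → posterior Normal(-89/28, 5/7)
obs 3: x=5 → posterior Normal(-39/38, 10/19)
obs 4: x=2 → posterior Normal(-19/48, 5/12)
obs 5: x=-7 → posterior Normal(-89/58, 10/29)
obs 6: x=-1 → posterior Normal(-99/68, 5/17)
obs 7: x=2 → posterior Normal(-79/78, 10/39)
obs 8: x=6 → posterior Normal(-19/88, 5/22)

k = 2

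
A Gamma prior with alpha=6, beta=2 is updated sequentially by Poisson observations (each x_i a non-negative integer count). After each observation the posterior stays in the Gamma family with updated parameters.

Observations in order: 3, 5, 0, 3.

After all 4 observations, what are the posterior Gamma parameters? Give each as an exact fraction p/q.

obs 1: x=3 → posterior Gamma(9, 3)
obs 2: x=5 → posterior Gamma(14, 4)
obs 3: x=0 → posterior Gamma(14, 5)
obs 4: x=3 → posterior Gamma(17, 6)

alpha=17, beta=6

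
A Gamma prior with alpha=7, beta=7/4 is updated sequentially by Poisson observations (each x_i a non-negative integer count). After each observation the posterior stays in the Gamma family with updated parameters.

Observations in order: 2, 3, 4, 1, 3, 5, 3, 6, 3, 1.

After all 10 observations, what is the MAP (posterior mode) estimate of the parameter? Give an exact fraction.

obs 1: x=2 → posterior Gamma(9, 11/4)
obs 2: x=3 → posterior Gamma(12, 15/4)
obs 3: x=4 → posterior Gamma(16, 19/4)
obs 4: x=1 → posterior Gamma(17, 23/4)
obs 5: x=3 → posterior Gamma(20, 27/4)
obs 6: x=5 → posterior Gamma(25, 31/4)
obs 7: x=3 → posterior Gamma(28, 35/4)
obs 8: x=6 → posterior Gamma(34, 39/4)
obs 9: x=3 → posterior Gamma(37, 43/4)
obs 10: x=1 → posterior Gamma(38, 47/4)

148/47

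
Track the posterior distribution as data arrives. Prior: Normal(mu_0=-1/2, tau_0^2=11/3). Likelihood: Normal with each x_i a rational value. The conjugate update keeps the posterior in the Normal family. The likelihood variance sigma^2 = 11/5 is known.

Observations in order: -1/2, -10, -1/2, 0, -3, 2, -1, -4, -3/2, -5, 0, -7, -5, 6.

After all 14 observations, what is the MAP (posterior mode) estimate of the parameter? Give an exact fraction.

-149/73

obs 1: x=-1/2 → posterior Normal(-1/2, 11/8)
obs 2: x=-10 → posterior Normal(-54/13, 11/13)
obs 3: x=-1/2 → posterior Normal(-113/36, 11/18)
obs 4: x=0 → posterior Normal(-113/46, 11/23)
obs 5: x=-3 → posterior Normal(-143/56, 11/28)
obs 6: x=2 → posterior Normal(-41/22, 1/3)
obs 7: x=-1 → posterior Normal(-7/4, 11/38)
obs 8: x=-4 → posterior Normal(-173/86, 11/43)
obs 9: x=-3/2 → posterior Normal(-47/24, 11/48)
obs 10: x=-5 → posterior Normal(-119/53, 11/53)
obs 11: x=0 → posterior Normal(-119/58, 11/58)
obs 12: x=-7 → posterior Normal(-22/9, 11/63)
obs 13: x=-5 → posterior Normal(-179/68, 11/68)
obs 14: x=6 → posterior Normal(-149/73, 11/73)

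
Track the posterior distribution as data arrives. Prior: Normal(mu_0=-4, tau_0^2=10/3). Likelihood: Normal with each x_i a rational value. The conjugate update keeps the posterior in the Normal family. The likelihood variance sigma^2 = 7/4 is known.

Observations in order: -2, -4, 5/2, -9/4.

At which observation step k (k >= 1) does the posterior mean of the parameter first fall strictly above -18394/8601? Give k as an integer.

obs 1: x=-2 → posterior Normal(-164/61, 70/61)
obs 2: x=-4 → posterior Normal(-324/101, 70/101)
obs 3: x=5/2 → posterior Normal(-224/141, 70/141)
obs 4: x=-9/4 → posterior Normal(-314/181, 70/181)

k = 3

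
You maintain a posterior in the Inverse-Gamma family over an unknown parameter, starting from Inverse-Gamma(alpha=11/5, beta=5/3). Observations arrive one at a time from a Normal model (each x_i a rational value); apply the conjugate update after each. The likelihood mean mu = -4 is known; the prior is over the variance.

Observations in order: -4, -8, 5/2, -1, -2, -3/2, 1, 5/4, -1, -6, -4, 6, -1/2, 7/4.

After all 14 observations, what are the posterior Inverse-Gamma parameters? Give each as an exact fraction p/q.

alpha=46/5, beta=7001/48

obs 1: x=-4 → posterior Inverse-Gamma(27/10, 5/3)
obs 2: x=-8 → posterior Inverse-Gamma(16/5, 29/3)
obs 3: x=5/2 → posterior Inverse-Gamma(37/10, 739/24)
obs 4: x=-1 → posterior Inverse-Gamma(21/5, 847/24)
obs 5: x=-2 → posterior Inverse-Gamma(47/10, 895/24)
obs 6: x=-3/2 → posterior Inverse-Gamma(26/5, 485/12)
obs 7: x=1 → posterior Inverse-Gamma(57/10, 635/12)
obs 8: x=5/4 → posterior Inverse-Gamma(31/5, 6403/96)
obs 9: x=-1 → posterior Inverse-Gamma(67/10, 6835/96)
obs 10: x=-6 → posterior Inverse-Gamma(36/5, 7027/96)
obs 11: x=-4 → posterior Inverse-Gamma(77/10, 7027/96)
obs 12: x=6 → posterior Inverse-Gamma(41/5, 11827/96)
obs 13: x=-1/2 → posterior Inverse-Gamma(87/10, 12415/96)
obs 14: x=7/4 → posterior Inverse-Gamma(46/5, 7001/48)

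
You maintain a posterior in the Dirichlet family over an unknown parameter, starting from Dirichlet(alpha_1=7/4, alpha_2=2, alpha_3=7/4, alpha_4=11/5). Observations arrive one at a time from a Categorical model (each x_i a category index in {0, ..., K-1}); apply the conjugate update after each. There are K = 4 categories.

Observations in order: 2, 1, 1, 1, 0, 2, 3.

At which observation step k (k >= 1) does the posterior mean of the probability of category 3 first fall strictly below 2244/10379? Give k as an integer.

obs 1: x=2 → posterior Dirichlet(7/4, 2, 11/4, 11/5)
obs 2: x=1 → posterior Dirichlet(7/4, 3, 11/4, 11/5)
obs 3: x=1 → posterior Dirichlet(7/4, 4, 11/4, 11/5)
obs 4: x=1 → posterior Dirichlet(7/4, 5, 11/4, 11/5)
obs 5: x=0 → posterior Dirichlet(11/4, 5, 11/4, 11/5)
obs 6: x=2 → posterior Dirichlet(11/4, 5, 15/4, 11/5)
obs 7: x=3 → posterior Dirichlet(11/4, 5, 15/4, 16/5)

k = 3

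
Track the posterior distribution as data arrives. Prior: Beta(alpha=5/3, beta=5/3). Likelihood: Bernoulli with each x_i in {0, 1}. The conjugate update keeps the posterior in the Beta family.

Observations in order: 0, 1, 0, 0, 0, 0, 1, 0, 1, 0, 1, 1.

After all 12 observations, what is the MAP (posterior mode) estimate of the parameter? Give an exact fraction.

obs 1: x=0 → posterior Beta(5/3, 8/3)
obs 2: x=1 → posterior Beta(8/3, 8/3)
obs 3: x=0 → posterior Beta(8/3, 11/3)
obs 4: x=0 → posterior Beta(8/3, 14/3)
obs 5: x=0 → posterior Beta(8/3, 17/3)
obs 6: x=0 → posterior Beta(8/3, 20/3)
obs 7: x=1 → posterior Beta(11/3, 20/3)
obs 8: x=0 → posterior Beta(11/3, 23/3)
obs 9: x=1 → posterior Beta(14/3, 23/3)
obs 10: x=0 → posterior Beta(14/3, 26/3)
obs 11: x=1 → posterior Beta(17/3, 26/3)
obs 12: x=1 → posterior Beta(20/3, 26/3)

17/40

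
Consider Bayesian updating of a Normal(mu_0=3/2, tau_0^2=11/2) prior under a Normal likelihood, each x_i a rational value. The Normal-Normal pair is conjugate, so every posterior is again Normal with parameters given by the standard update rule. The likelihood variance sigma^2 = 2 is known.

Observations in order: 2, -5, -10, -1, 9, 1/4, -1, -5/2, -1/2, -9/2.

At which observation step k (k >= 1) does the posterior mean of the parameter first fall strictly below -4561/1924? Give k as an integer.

obs 1: x=2 → posterior Normal(28/15, 22/15)
obs 2: x=-5 → posterior Normal(-27/26, 11/13)
obs 3: x=-10 → posterior Normal(-137/37, 22/37)
obs 4: x=-1 → posterior Normal(-37/12, 11/24)
obs 5: x=9 → posterior Normal(-49/59, 22/59)
obs 6: x=1/4 → posterior Normal(-37/56, 11/35)
obs 7: x=-1 → posterior Normal(-229/324, 22/81)
obs 8: x=-5/2 → posterior Normal(-339/368, 11/46)
obs 9: x=-1/2 → posterior Normal(-361/412, 22/103)
obs 10: x=-9/2 → posterior Normal(-559/456, 11/57)

k = 3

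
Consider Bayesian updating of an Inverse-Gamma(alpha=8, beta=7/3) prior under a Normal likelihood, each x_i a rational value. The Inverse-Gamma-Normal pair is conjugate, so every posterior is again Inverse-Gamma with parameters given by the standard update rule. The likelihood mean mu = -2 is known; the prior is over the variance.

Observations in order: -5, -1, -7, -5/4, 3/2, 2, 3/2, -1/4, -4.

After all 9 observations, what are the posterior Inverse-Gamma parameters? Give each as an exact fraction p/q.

alpha=25/2, beta=2107/48

obs 1: x=-5 → posterior Inverse-Gamma(17/2, 41/6)
obs 2: x=-1 → posterior Inverse-Gamma(9, 22/3)
obs 3: x=-7 → posterior Inverse-Gamma(19/2, 119/6)
obs 4: x=-5/4 → posterior Inverse-Gamma(10, 1931/96)
obs 5: x=3/2 → posterior Inverse-Gamma(21/2, 2519/96)
obs 6: x=2 → posterior Inverse-Gamma(11, 3287/96)
obs 7: x=3/2 → posterior Inverse-Gamma(23/2, 3875/96)
obs 8: x=-1/4 → posterior Inverse-Gamma(12, 2011/48)
obs 9: x=-4 → posterior Inverse-Gamma(25/2, 2107/48)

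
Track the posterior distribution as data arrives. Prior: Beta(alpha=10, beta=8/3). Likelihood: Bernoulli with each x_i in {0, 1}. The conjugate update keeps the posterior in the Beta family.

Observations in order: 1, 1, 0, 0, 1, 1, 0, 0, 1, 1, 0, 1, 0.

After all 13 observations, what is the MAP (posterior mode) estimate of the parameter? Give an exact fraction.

48/71

obs 1: x=1 → posterior Beta(11, 8/3)
obs 2: x=1 → posterior Beta(12, 8/3)
obs 3: x=0 → posterior Beta(12, 11/3)
obs 4: x=0 → posterior Beta(12, 14/3)
obs 5: x=1 → posterior Beta(13, 14/3)
obs 6: x=1 → posterior Beta(14, 14/3)
obs 7: x=0 → posterior Beta(14, 17/3)
obs 8: x=0 → posterior Beta(14, 20/3)
obs 9: x=1 → posterior Beta(15, 20/3)
obs 10: x=1 → posterior Beta(16, 20/3)
obs 11: x=0 → posterior Beta(16, 23/3)
obs 12: x=1 → posterior Beta(17, 23/3)
obs 13: x=0 → posterior Beta(17, 26/3)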